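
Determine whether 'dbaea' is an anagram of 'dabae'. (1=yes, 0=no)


Sort characters of 'dbaea': 'aabde'
Sort characters of 'dabae': 'aabde'
Sorted forms match -> they ARE anagrams
Result: 1

1


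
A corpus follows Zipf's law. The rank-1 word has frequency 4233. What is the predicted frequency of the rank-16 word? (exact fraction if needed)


Zipf's law: freq(rank) = f1 / rank
f1 = 4233, rank = 16
freq = 4233 / 16
GCD(4233, 16) = 1
Simplified: 4233/16

4233/16


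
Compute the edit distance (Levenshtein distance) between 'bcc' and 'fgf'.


Building DP table for s1='bcc' (len 3) and s2='fgf' (len 3):
       f  g  f
    0  1  2  3
  b 1  1  2  3
  c 2  2  2  3
  c 3  3  3  3
Edit distance = dp[3][3] = 3

3


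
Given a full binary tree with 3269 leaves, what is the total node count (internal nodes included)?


Leaf nodes (terminals): 3269
Internal nodes = n - 1 = 3269 - 1 = 3268
Total = leaves + internal = 3269 + 3268 = 6537

6537


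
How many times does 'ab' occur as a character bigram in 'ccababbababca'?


Scanning 'ccababbababca' for bigram 'ab':
  Position 0: 'cc' -> no
  Position 1: 'ca' -> no
  Position 2: 'ab' -> MATCH
  Position 3: 'ba' -> no
  Position 4: 'ab' -> MATCH
  Position 5: 'bb' -> no
  Position 6: 'ba' -> no
  Position 7: 'ab' -> MATCH
  Position 8: 'ba' -> no
  Position 9: 'ab' -> MATCH
  Position 10: 'bc' -> no
  Position 11: 'ca' -> no
Total matches: 4

4


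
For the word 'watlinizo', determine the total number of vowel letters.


Scanning each character of 'watlinizo':
  Position 1: 'w' -> consonant (running count: 0)
  Position 2: 'a' -> vowel (running count: 1)
  Position 3: 't' -> consonant (running count: 1)
  Position 4: 'l' -> consonant (running count: 1)
  Position 5: 'i' -> vowel (running count: 2)
  Position 6: 'n' -> consonant (running count: 2)
  Position 7: 'i' -> vowel (running count: 3)
  Position 8: 'z' -> consonant (running count: 3)
  Position 9: 'o' -> vowel (running count: 4)
Total vowels: 4

4


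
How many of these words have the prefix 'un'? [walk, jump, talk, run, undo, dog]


Checking each word for prefix 'un':
  'walk' -> no (count: 0)
  'jump' -> no (count: 0)
  'talk' -> no (count: 0)
  'run' -> no (count: 0)
  'undo' -> YES, starts with 'un' (count: 1)
  'dog' -> no (count: 1)
Total with prefix 'un': 1

1


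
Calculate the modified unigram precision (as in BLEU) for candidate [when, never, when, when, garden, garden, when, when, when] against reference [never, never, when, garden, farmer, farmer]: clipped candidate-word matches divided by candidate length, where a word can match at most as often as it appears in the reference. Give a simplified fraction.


Reference word counts: {'farmer': 2, 'garden': 1, 'never': 2, 'when': 1}
Checking each candidate word (with clipping):
  'when' -> in reference (ref count 1, used 1/1) -> match (matches: 1)
  'never' -> in reference (ref count 2, used 1/2) -> match (matches: 2)
  'when' -> ref count 1 already used up (1/1) -> clipped, no match (matches: 2)
  'when' -> ref count 1 already used up (1/1) -> clipped, no match (matches: 2)
  'garden' -> in reference (ref count 1, used 1/1) -> match (matches: 3)
  'garden' -> ref count 1 already used up (1/1) -> clipped, no match (matches: 3)
  'when' -> ref count 1 already used up (1/1) -> clipped, no match (matches: 3)
  'when' -> ref count 1 already used up (1/1) -> clipped, no match (matches: 3)
  'when' -> ref count 1 already used up (1/1) -> clipped, no match (matches: 3)
Clipped matches: 3, Candidate length: 9
Precision = 3/9 = 1/3

1/3


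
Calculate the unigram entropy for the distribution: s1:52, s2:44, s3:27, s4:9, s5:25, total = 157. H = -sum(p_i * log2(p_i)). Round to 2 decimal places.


Computing entropy H = -sum(p_i * log2(p_i)):
  s1: p = 52/157 = 0.3312, -p*log2(p) = 0.5280
  s2: p = 44/157 = 0.2803, -p*log2(p) = 0.5143
  s3: p = 27/157 = 0.1720, -p*log2(p) = 0.4368
  s4: p = 9/157 = 0.0573, -p*log2(p) = 0.2364
  s5: p = 25/157 = 0.1592, -p*log2(p) = 0.4221
H = sum of terms = 2.1376
Rounded to 2 decimals: 2.14

2.14


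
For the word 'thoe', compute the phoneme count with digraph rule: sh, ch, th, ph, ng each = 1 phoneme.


Parsing 'thoe' greedily, digraphs first:
  'th' -> digraph (1 consonant phoneme) (phonemes so far: 1)
  'o' -> vowel phoneme (phonemes so far: 2)
  'e' -> vowel phoneme (phonemes so far: 3)
Total phonemes: 3

3


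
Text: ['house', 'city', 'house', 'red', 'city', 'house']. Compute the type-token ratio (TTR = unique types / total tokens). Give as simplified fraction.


Tokens: 6
Unique types: ('city', 'house', 'red') = 3
TTR = 3/6
Simplify: divide both by 3 -> 1/2
TTR = 1/2

1/2


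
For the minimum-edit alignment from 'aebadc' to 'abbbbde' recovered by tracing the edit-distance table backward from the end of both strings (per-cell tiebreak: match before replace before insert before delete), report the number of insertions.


Edit distance = 4. Backtracking from cell (6, 7) with preference match > replace > insert > delete,
then listing the resulting alignment 'aebadc' -> 'abbbbde' left to right:
  Step 1: keep 'a'
  Step 2: insert 'b' [insertion #1]
  Step 3: replace e->b
  Step 4: keep 'b'
  Step 5: replace a->b
  Step 6: keep 'd'
  Step 7: replace c->e
Total insertions: 1

1


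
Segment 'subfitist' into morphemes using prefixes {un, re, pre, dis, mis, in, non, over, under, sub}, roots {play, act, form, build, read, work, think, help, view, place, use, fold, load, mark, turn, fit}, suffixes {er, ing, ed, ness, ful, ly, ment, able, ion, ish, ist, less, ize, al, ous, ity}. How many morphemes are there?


Segmenting 'subfitist' against the inventory:
  'sub' -> prefix (morpheme 1)
  'fit' -> root (morpheme 2)
  'ist' -> suffix (morpheme 3)
Total morphemes: 3

3


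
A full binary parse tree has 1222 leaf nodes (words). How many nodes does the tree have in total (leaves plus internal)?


Leaf nodes (terminals): 1222
Internal nodes = n - 1 = 1222 - 1 = 1221
Total = leaves + internal = 1222 + 1221 = 2443

2443


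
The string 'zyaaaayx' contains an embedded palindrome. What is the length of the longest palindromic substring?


Scanning 'zyaaaayx' for palindromic substrings.
Substring at positions 1-6: 'yaaaay'.
Check: reverse('yaaaay') = 'yaaaay' -> palindrome confirmed.
Neighbouring characters ('z' / 'x') break symmetry, so it cannot extend further.
No longer palindromic substring exists; longest length = 6

6


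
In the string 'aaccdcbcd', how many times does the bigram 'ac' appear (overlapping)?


Scanning 'aaccdcbcd' for bigram 'ac':
  Position 0: 'aa' -> no
  Position 1: 'ac' -> MATCH
  Position 2: 'cc' -> no
  Position 3: 'cd' -> no
  Position 4: 'dc' -> no
  Position 5: 'cb' -> no
  Position 6: 'bc' -> no
  Position 7: 'cd' -> no
Total matches: 1

1


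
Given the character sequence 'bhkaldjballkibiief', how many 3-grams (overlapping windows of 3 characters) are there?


String 'bhkaldjballkibiief' has length L = 18.
Number of overlapping n-grams = L - n + 1
Substituting: 18 - 3 + 1 = 16

16


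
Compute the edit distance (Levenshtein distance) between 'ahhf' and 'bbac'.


Building DP table for s1='ahhf' (len 4) and s2='bbac' (len 4):
       b  b  a  c
    0  1  2  3  4
  a 1  1  2  2  3
  h 2  2  2  3  3
  h 3  3  3  3  4
  f 4  4  4  4  4
Edit distance = dp[4][4] = 4

4


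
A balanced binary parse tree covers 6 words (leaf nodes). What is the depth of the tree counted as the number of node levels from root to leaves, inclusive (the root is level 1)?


In a balanced binary tree with n leaves the deepest leaf is ceil(log2(n)) edges below the root,
so counting node levels inclusive of root and leaves gives ceil(log2(n)) + 1 levels.
log2(6) = 2.5850
ceil(2.5850) = 3
levels = 3 + 1 = 4

4


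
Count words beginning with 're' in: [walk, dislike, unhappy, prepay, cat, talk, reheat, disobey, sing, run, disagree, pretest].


Checking each word for prefix 're':
  'walk' -> no (count: 0)
  'dislike' -> no (count: 0)
  'unhappy' -> no (count: 0)
  'prepay' -> no (count: 0)
  'cat' -> no (count: 0)
  'talk' -> no (count: 0)
  'reheat' -> YES, starts with 're' (count: 1)
  'disobey' -> no (count: 1)
  'sing' -> no (count: 1)
  'run' -> no (count: 1)
  'disagree' -> no (count: 1)
  'pretest' -> no (count: 1)
Total with prefix 're': 1

1


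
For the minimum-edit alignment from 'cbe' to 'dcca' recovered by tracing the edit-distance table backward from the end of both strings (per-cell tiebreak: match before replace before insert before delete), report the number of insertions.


Edit distance = 3. Backtracking from cell (3, 4) with preference match > replace > insert > delete,
then listing the resulting alignment 'cbe' -> 'dcca' left to right:
  Step 1: insert 'd' [insertion #1]
  Step 2: keep 'c'
  Step 3: replace b->c
  Step 4: replace e->a
Total insertions: 1

1


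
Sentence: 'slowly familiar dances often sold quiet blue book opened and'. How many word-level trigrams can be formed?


Word trigrams from [10] words:
  Trigram 1: (slowly familiar dances)
  Trigram 2: (familiar dances often)
  Trigram 3: (dances often sold)
  Trigram 4: (often sold quiet)
  Trigram 5: (sold quiet blue)
  Trigram 6: (quiet blue book)
  Trigram 7: (blue book opened)
  Trigram 8: (book opened and)
Total word trigrams: 10 - 2 = 8

8


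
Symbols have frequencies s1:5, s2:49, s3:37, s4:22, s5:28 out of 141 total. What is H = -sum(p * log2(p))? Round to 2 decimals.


Computing entropy H = -sum(p_i * log2(p_i)):
  s1: p = 5/141 = 0.0355, -p*log2(p) = 0.1708
  s2: p = 49/141 = 0.3475, -p*log2(p) = 0.5299
  s3: p = 37/141 = 0.2624, -p*log2(p) = 0.5065
  s4: p = 22/141 = 0.1560, -p*log2(p) = 0.4182
  s5: p = 28/141 = 0.1986, -p*log2(p) = 0.4631
H = sum of terms = 2.0885
Rounded to 2 decimals: 2.09

2.09


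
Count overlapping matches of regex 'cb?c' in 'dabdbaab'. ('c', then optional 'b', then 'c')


Pattern: cb?c means 'c', then optional 'b', then 'c'.
Scanning 'dabdbaab' position-by-position:
  Pos 0: window 'dab' -> no
  Pos 1: window 'abd' -> no
  Pos 2: window 'bdb' -> no
  Pos 3: window 'dba' -> no
  Pos 4: window 'baa' -> no
  Pos 5: window 'aab' -> no
  Pos 6: window 'ab' -> no
  Pos 7: window 'b' -> no
Total matches: 0

0


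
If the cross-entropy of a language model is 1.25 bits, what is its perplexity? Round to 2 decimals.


Perplexity formula: PP = 2^H
H = 1.25
PP = 2^1.25
Decompose: 2^1.25 = 2^1 * 2^0.25
2^1 = 2, 2^0.25 ~ 1.1892071
PP ~ 2 * 1.1892071 = 2.3784142
Rounded to 2 decimals: 2.38

2.38


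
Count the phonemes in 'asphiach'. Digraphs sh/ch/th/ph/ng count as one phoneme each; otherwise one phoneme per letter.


Parsing 'asphiach' greedily, digraphs first:
  'a' -> vowel phoneme (phonemes so far: 1)
  's' -> consonant phoneme (phonemes so far: 2)
  'ph' -> digraph (1 consonant phoneme) (phonemes so far: 3)
  'i' -> vowel phoneme (phonemes so far: 4)
  'a' -> vowel phoneme (phonemes so far: 5)
  'ch' -> digraph (1 consonant phoneme) (phonemes so far: 6)
Total phonemes: 6

6


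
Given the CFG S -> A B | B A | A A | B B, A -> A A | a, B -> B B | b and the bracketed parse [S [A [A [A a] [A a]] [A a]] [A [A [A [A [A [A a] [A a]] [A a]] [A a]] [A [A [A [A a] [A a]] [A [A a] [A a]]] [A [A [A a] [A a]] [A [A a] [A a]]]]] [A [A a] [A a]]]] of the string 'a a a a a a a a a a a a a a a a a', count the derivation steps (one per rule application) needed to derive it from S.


Every bracketed nonterminal node [X ...] in the tree is produced by exactly one rule application.
Reading the tree off as a leftmost derivation:
  Step 1: S  =>  A A   (applied S -> A A)
  Step 2: A A  =>  A A A   (applied A -> A A)
  Step 3: A A A  =>  A A A A   (applied A -> A A)
  Step 4: A A A A  =>  a A A A   (applied A -> a)
  Step 5: a A A A  =>  a a A A   (applied A -> a)
  Step 6: a a A A  =>  a a a A   (applied A -> a)
  Step 7: a a a A  =>  a a a A A   (applied A -> A A)
  Step 8: a a a A A  =>  a a a A A A   (applied A -> A A)
  Step 9: a a a A A A  =>  a a a A A A A   (applied A -> A A)
  Step 10: a a a A A A A  =>  a a a A A A A A   (applied A -> A A)
  Step 11: a a a A A A A A  =>  a a a A A A A A A   (applied A -> A A)
  Step 12: a a a A A A A A A  =>  a a a a A A A A A   (applied A -> a)
  Step 13: a a a a A A A A A  =>  a a a a a A A A A   (applied A -> a)
  Step 14: a a a a a A A A A  =>  a a a a a a A A A   (applied A -> a)
  Step 15: a a a a a a A A A  =>  a a a a a a a A A   (applied A -> a)
  Step 16: a a a a a a a A A  =>  a a a a a a a A A A   (applied A -> A A)
  Step 17: a a a a a a a A A A  =>  a a a a a a a A A A A   (applied A -> A A)
  Step 18: a a a a a a a A A A A  =>  a a a a a a a A A A A A   (applied A -> A A)
  Step 19: a a a a a a a A A A A A  =>  a a a a a a a a A A A A   (applied A -> a)
  Step 20: a a a a a a a a A A A A  =>  a a a a a a a a a A A A   (applied A -> a)
  Step 21: a a a a a a a a a A A A  =>  a a a a a a a a a A A A A   (applied A -> A A)
  Step 22: a a a a a a a a a A A A A  =>  a a a a a a a a a a A A A   (applied A -> a)
  Step 23: a a a a a a a a a a A A A  =>  a a a a a a a a a a a A A   (applied A -> a)
  Step 24: a a a a a a a a a a a A A  =>  a a a a a a a a a a a A A A   (applied A -> A A)
  Step 25: a a a a a a a a a a a A A A  =>  a a a a a a a a a a a A A A A   (applied A -> A A)
  Step 26: a a a a a a a a a a a A A A A  =>  a a a a a a a a a a a a A A A   (applied A -> a)
  Step 27: a a a a a a a a a a a a A A A  =>  a a a a a a a a a a a a a A A   (applied A -> a)
  Step 28: a a a a a a a a a a a a a A A  =>  a a a a a a a a a a a a a A A A   (applied A -> A A)
  Step 29: a a a a a a a a a a a a a A A A  =>  a a a a a a a a a a a a a a A A   (applied A -> a)
  Step 30: a a a a a a a a a a a a a a A A  =>  a a a a a a a a a a a a a a a A   (applied A -> a)
  Step 31: a a a a a a a a a a a a a a a A  =>  a a a a a a a a a a a a a a a A A   (applied A -> A A)
  Step 32: a a a a a a a a a a a a a a a A A  =>  a a a a a a a a a a a a a a a a A   (applied A -> a)
  Step 33: a a a a a a a a a a a a a a a a A  =>  a a a a a a a a a a a a a a a a a   (applied A -> a)
Final yield: a a a a a a a a a a a a a a a a a
Total rewrite steps: 33

33


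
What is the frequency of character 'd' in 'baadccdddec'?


Scanning 'baadccdddec' for 'd':
  Position 3: 'd' -> MATCH (count: 1)
  Position 6: 'd' -> MATCH (count: 2)
  Position 7: 'd' -> MATCH (count: 3)
  Position 8: 'd' -> MATCH (count: 4)
Total occurrences of 'd': 4

4


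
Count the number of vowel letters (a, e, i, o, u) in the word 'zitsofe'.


Scanning each character of 'zitsofe':
  Position 1: 'z' -> consonant (running count: 0)
  Position 2: 'i' -> vowel (running count: 1)
  Position 3: 't' -> consonant (running count: 1)
  Position 4: 's' -> consonant (running count: 1)
  Position 5: 'o' -> vowel (running count: 2)
  Position 6: 'f' -> consonant (running count: 2)
  Position 7: 'e' -> vowel (running count: 3)
Total vowels: 3

3


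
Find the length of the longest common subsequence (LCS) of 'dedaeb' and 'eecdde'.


DP table for LCS of 'dedaeb' and 'eecdde':
       e  e  c  d  d  e
    0  0  0  0  0  0  0
  d 0  0  0  0  1  1  1
  e 0  1  1  1  1  1  2
  d 0  1  1  1  2  2  2
  a 0  1  1  1  2  2  2
  e 0  1  2  2  2  2  3
  b 0  1  2  2  2  2  3
LCS: 'dde'
LCS length = 3

3


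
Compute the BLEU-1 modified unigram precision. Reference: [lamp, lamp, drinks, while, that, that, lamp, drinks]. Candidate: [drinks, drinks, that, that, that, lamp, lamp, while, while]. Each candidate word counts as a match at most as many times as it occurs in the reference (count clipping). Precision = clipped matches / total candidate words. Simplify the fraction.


Reference word counts: {'drinks': 2, 'lamp': 3, 'that': 2, 'while': 1}
Checking each candidate word (with clipping):
  'drinks' -> in reference (ref count 2, used 1/2) -> match (matches: 1)
  'drinks' -> in reference (ref count 2, used 2/2) -> match (matches: 2)
  'that' -> in reference (ref count 2, used 1/2) -> match (matches: 3)
  'that' -> in reference (ref count 2, used 2/2) -> match (matches: 4)
  'that' -> ref count 2 already used up (2/2) -> clipped, no match (matches: 4)
  'lamp' -> in reference (ref count 3, used 1/3) -> match (matches: 5)
  'lamp' -> in reference (ref count 3, used 2/3) -> match (matches: 6)
  'while' -> in reference (ref count 1, used 1/1) -> match (matches: 7)
  'while' -> ref count 1 already used up (1/1) -> clipped, no match (matches: 7)
Clipped matches: 7, Candidate length: 9
Precision = 7/9

7/9


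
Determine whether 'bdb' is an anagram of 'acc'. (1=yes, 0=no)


Sort characters of 'bdb': 'bbd'
Sort characters of 'acc': 'acc'
Sorted forms differ -> they are NOT anagrams
Result: 0

0


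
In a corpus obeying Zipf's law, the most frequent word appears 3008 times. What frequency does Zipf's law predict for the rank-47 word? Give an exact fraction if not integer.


Zipf's law: freq(rank) = f1 / rank
f1 = 3008, rank = 47
freq = 3008 / 47
= 64

64


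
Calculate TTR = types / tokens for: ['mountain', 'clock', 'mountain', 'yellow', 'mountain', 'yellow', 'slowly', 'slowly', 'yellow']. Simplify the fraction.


Tokens: 9
Unique types: ('clock', 'mountain', 'slowly', 'yellow') = 4
TTR = 4/9
Already in lowest terms.

4/9


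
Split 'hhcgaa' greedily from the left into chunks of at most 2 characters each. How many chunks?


'hhcgaa' has 6 characters.
Chunking with max size 2:
  Chunk 1: 'hh' (positions 0-1)
  Chunk 2: 'cg' (positions 2-3)
  Chunk 3: 'aa' (positions 4-5)
Total chunks: ceil(6 / 2) = 3

3


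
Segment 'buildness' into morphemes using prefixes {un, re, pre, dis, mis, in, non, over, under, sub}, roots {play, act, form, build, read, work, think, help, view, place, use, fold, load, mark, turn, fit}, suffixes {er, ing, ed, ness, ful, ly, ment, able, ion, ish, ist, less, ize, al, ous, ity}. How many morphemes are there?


Segmenting 'buildness' against the inventory:
  'build' -> root (morpheme 1)
  'ness' -> suffix (morpheme 2)
Total morphemes: 2

2


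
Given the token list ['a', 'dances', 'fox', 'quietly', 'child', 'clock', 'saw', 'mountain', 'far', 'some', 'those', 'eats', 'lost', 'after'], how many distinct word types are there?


Listing all tokens and tracking unique types:
  Token 1: 'a' -> NEW (unique so far: 1)
  Token 2: 'dances' -> NEW (unique so far: 2)
  Token 3: 'fox' -> NEW (unique so far: 3)
  Token 4: 'quietly' -> NEW (unique so far: 4)
  Token 5: 'child' -> NEW (unique so far: 5)
  Token 6: 'clock' -> NEW (unique so far: 6)
  Token 7: 'saw' -> NEW (unique so far: 7)
  Token 8: 'mountain' -> NEW (unique so far: 8)
  Token 9: 'far' -> NEW (unique so far: 9)
  Token 10: 'some' -> NEW (unique so far: 10)
  Token 11: 'those' -> NEW (unique so far: 11)
  Token 12: 'eats' -> NEW (unique so far: 12)
  Token 13: 'lost' -> NEW (unique so far: 13)
  Token 14: 'after' -> NEW (unique so far: 14)
Unique types: ('a', 'after', 'child', 'clock', 'dances', 'eats', 'far', 'fox', 'lost', 'mountain', 'quietly', 'saw', 'some', 'those')
Vocabulary size: 14

14


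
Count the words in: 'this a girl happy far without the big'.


Counting words by splitting on spaces:
  Word 1: 'this'
  Word 2: 'a'
  Word 3: 'girl'
  Word 4: 'happy'
  Word 5: 'far'
  Word 6: 'without'
  Word 7: 'the'
  Word 8: 'big'
Total words: 8

8


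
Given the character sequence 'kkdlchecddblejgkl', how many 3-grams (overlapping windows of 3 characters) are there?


String 'kkdlchecddblejgkl' has length L = 17.
Number of overlapping n-grams = L - n + 1
Substituting: 17 - 3 + 1 = 15

15


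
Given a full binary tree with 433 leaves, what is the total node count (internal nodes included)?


Leaf nodes (terminals): 433
Internal nodes = n - 1 = 433 - 1 = 432
Total = leaves + internal = 433 + 432 = 865

865


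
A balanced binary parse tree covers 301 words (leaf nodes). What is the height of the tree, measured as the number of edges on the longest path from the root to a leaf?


In a balanced binary tree with n leaves the deepest leaf is ceil(log2(n)) edges below the root.
log2(301) = 8.2336
ceil(8.2336) = 9
height (edges) = 9

9


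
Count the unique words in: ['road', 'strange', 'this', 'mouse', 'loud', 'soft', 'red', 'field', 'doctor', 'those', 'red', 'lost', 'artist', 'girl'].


Listing all tokens and tracking unique types:
  Token 1: 'road' -> NEW (unique so far: 1)
  Token 2: 'strange' -> NEW (unique so far: 2)
  Token 3: 'this' -> NEW (unique so far: 3)
  Token 4: 'mouse' -> NEW (unique so far: 4)
  Token 5: 'loud' -> NEW (unique so far: 5)
  Token 6: 'soft' -> NEW (unique so far: 6)
  Token 7: 'red' -> NEW (unique so far: 7)
  Token 8: 'field' -> NEW (unique so far: 8)
  Token 9: 'doctor' -> NEW (unique so far: 9)
  Token 10: 'those' -> NEW (unique so far: 10)
  Token 11: 'red' -> duplicate (unique so far: 10)
  Token 12: 'lost' -> NEW (unique so far: 11)
  Token 13: 'artist' -> NEW (unique so far: 12)
  Token 14: 'girl' -> NEW (unique so far: 13)
Unique types: ('artist', 'doctor', 'field', 'girl', 'lost', 'loud', 'mouse', 'red', 'road', 'soft', 'strange', 'this', 'those')
Vocabulary size: 13

13


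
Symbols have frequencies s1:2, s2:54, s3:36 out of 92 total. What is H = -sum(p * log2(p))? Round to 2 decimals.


Computing entropy H = -sum(p_i * log2(p_i)):
  s1: p = 2/92 = 0.0217, -p*log2(p) = 0.1201
  s2: p = 54/92 = 0.5870, -p*log2(p) = 0.4512
  s3: p = 36/92 = 0.3913, -p*log2(p) = 0.5297
H = sum of terms = 1.1010
Rounded to 2 decimals: 1.10

1.10


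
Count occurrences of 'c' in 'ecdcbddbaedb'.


Scanning 'ecdcbddbaedb' for 'c':
  Position 1: 'c' -> MATCH (count: 1)
  Position 3: 'c' -> MATCH (count: 2)
Total occurrences of 'c': 2

2


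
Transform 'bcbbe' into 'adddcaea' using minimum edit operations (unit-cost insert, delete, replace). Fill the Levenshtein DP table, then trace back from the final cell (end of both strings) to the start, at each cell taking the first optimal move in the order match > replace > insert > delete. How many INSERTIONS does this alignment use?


Edit distance = 7. Backtracking from cell (5, 8) with preference match > replace > insert > delete,
then listing the resulting alignment 'bcbbe' -> 'adddcaea' left to right:
  Step 1: insert 'a' [insertion #1]
  Step 2: insert 'd' [insertion #2]
  Step 3: insert 'd' [insertion #3]
  Step 4: replace b->d
  Step 5: keep 'c'
  Step 6: replace b->a
  Step 7: replace b->e
  Step 8: replace e->a
Total insertions: 3

3


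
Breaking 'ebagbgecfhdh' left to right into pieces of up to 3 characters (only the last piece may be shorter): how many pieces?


'ebagbgecfhdh' has 12 characters.
Chunking with max size 3:
  Chunk 1: 'eba' (positions 0-2)
  Chunk 2: 'gbg' (positions 3-5)
  Chunk 3: 'ecf' (positions 6-8)
  Chunk 4: 'hdh' (positions 9-11)
Total chunks: ceil(12 / 3) = 4

4


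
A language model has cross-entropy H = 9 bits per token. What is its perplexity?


Perplexity formula: PP = 2^H
H = 9
PP = 2^9
PP = 2^9 = 512

512


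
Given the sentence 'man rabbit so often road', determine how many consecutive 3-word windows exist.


Word trigrams from [5] words:
  Trigram 1: (man rabbit so)
  Trigram 2: (rabbit so often)
  Trigram 3: (so often road)
Total word trigrams: 5 - 2 = 3

3


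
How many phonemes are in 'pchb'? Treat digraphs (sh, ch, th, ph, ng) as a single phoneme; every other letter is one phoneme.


Parsing 'pchb' greedily, digraphs first:
  'p' -> consonant phoneme (phonemes so far: 1)
  'ch' -> digraph (1 consonant phoneme) (phonemes so far: 2)
  'b' -> consonant phoneme (phonemes so far: 3)
Total phonemes: 3

3


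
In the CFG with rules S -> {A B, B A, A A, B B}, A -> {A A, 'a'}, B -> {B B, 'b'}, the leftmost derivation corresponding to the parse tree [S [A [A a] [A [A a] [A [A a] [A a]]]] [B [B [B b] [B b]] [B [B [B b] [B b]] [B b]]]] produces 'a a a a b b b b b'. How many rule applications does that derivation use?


Every bracketed nonterminal node [X ...] in the tree is produced by exactly one rule application.
Reading the tree off as a leftmost derivation:
  Step 1: S  =>  A B   (applied S -> A B)
  Step 2: A B  =>  A A B   (applied A -> A A)
  Step 3: A A B  =>  a A B   (applied A -> a)
  Step 4: a A B  =>  a A A B   (applied A -> A A)
  Step 5: a A A B  =>  a a A B   (applied A -> a)
  Step 6: a a A B  =>  a a A A B   (applied A -> A A)
  Step 7: a a A A B  =>  a a a A B   (applied A -> a)
  Step 8: a a a A B  =>  a a a a B   (applied A -> a)
  Step 9: a a a a B  =>  a a a a B B   (applied B -> B B)
  Step 10: a a a a B B  =>  a a a a B B B   (applied B -> B B)
  Step 11: a a a a B B B  =>  a a a a b B B   (applied B -> b)
  Step 12: a a a a b B B  =>  a a a a b b B   (applied B -> b)
  Step 13: a a a a b b B  =>  a a a a b b B B   (applied B -> B B)
  Step 14: a a a a b b B B  =>  a a a a b b B B B   (applied B -> B B)
  Step 15: a a a a b b B B B  =>  a a a a b b b B B   (applied B -> b)
  Step 16: a a a a b b b B B  =>  a a a a b b b b B   (applied B -> b)
  Step 17: a a a a b b b b B  =>  a a a a b b b b b   (applied B -> b)
Final yield: a a a a b b b b b
Total rewrite steps: 17

17


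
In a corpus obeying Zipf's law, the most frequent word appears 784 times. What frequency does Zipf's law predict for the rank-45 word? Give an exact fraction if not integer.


Zipf's law: freq(rank) = f1 / rank
f1 = 784, rank = 45
freq = 784 / 45
GCD(784, 45) = 1
Simplified: 784/45

784/45


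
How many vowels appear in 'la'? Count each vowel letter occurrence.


Scanning each character of 'la':
  Position 1: 'l' -> consonant (running count: 0)
  Position 2: 'a' -> vowel (running count: 1)
Total vowels: 1

1


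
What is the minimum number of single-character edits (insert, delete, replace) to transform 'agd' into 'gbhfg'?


Building DP table for s1='agd' (len 3) and s2='gbhfg' (len 5):
       g  b  h  f  g
    0  1  2  3  4  5
  a 1  1  2  3  4  5
  g 2  1  2  3  4  4
  d 3  2  2  3  4  5
Edit distance = dp[3][5] = 5

5


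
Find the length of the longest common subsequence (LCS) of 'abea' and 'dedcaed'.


DP table for LCS of 'abea' and 'dedcaed':
       d  e  d  c  a  e  d
    0  0  0  0  0  0  0  0
  a 0  0  0  0  0  1  1  1
  b 0  0  0  0  0  1  1  1
  e 0  0  1  1  1  1  2  2
  a 0  0  1  1  1  2  2  2
LCS: 'ae'
LCS length = 2

2


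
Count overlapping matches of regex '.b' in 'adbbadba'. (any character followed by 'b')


Pattern: .b means any character followed by 'b'.
Scanning 'adbbadba' position-by-position:
  Pos 0: window 'ad' -> no
  Pos 1: window 'db' -> MATCH
  Pos 2: window 'bb' -> MATCH
  Pos 3: window 'ba' -> no
  Pos 4: window 'ad' -> no
  Pos 5: window 'db' -> MATCH
  Pos 6: window 'ba' -> no
  Pos 7: window 'a' -> no
Total matches: 3

3


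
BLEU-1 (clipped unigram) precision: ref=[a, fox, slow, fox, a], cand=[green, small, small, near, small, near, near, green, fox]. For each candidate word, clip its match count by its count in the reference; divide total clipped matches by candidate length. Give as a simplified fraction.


Reference word counts: {'a': 2, 'fox': 2, 'slow': 1}
Checking each candidate word (with clipping):
  'green' -> not in reference -> no match (matches: 0)
  'small' -> not in reference -> no match (matches: 0)
  'small' -> not in reference -> no match (matches: 0)
  'near' -> not in reference -> no match (matches: 0)
  'small' -> not in reference -> no match (matches: 0)
  'near' -> not in reference -> no match (matches: 0)
  'near' -> not in reference -> no match (matches: 0)
  'green' -> not in reference -> no match (matches: 0)
  'fox' -> in reference (ref count 2, used 1/2) -> match (matches: 1)
Clipped matches: 1, Candidate length: 9
Precision = 1/9

1/9


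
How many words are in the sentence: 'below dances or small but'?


Counting words by splitting on spaces:
  Word 1: 'below'
  Word 2: 'dances'
  Word 3: 'or'
  Word 4: 'small'
  Word 5: 'but'
Total words: 5

5


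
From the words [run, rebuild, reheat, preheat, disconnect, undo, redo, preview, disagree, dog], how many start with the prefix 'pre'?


Checking each word for prefix 'pre':
  'run' -> no (count: 0)
  'rebuild' -> no (count: 0)
  'reheat' -> no (count: 0)
  'preheat' -> YES, starts with 'pre' (count: 1)
  'disconnect' -> no (count: 1)
  'undo' -> no (count: 1)
  'redo' -> no (count: 1)
  'preview' -> YES, starts with 'pre' (count: 2)
  'disagree' -> no (count: 2)
  'dog' -> no (count: 2)
Total with prefix 'pre': 2

2


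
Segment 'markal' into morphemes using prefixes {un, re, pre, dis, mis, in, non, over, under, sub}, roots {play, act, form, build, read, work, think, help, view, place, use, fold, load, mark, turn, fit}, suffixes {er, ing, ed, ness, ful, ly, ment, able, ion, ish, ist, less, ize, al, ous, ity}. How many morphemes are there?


Segmenting 'markal' against the inventory:
  'mark' -> root (morpheme 1)
  'al' -> suffix (morpheme 2)
Total morphemes: 2

2


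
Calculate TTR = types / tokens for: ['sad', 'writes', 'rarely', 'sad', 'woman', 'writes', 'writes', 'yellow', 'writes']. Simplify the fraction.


Tokens: 9
Unique types: ('rarely', 'sad', 'woman', 'writes', 'yellow') = 5
TTR = 5/9
Already in lowest terms.

5/9


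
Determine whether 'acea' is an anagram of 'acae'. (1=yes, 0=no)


Sort characters of 'acea': 'aace'
Sort characters of 'acae': 'aace'
Sorted forms match -> they ARE anagrams
Result: 1

1


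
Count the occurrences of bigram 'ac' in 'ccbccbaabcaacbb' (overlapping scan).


Scanning 'ccbccbaabcaacbb' for bigram 'ac':
  Position 0: 'cc' -> no
  Position 1: 'cb' -> no
  Position 2: 'bc' -> no
  Position 3: 'cc' -> no
  Position 4: 'cb' -> no
  Position 5: 'ba' -> no
  Position 6: 'aa' -> no
  Position 7: 'ab' -> no
  Position 8: 'bc' -> no
  Position 9: 'ca' -> no
  Position 10: 'aa' -> no
  Position 11: 'ac' -> MATCH
  Position 12: 'cb' -> no
  Position 13: 'bb' -> no
Total matches: 1

1


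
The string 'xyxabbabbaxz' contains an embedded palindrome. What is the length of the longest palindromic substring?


Scanning 'xyxabbabbaxz' for palindromic substrings.
Substring at positions 2-10: 'xabbabbax'.
Check: reverse('xabbabbax') = 'xabbabbax' -> palindrome confirmed.
Neighbouring characters ('y' / 'z') break symmetry, so it cannot extend further.
No longer palindromic substring exists; longest length = 9

9


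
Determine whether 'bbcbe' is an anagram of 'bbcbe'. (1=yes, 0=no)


Sort characters of 'bbcbe': 'bbbce'
Sort characters of 'bbcbe': 'bbbce'
Sorted forms match -> they ARE anagrams
Result: 1

1


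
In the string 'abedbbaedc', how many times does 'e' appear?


Scanning 'abedbbaedc' for 'e':
  Position 2: 'e' -> MATCH (count: 1)
  Position 7: 'e' -> MATCH (count: 2)
Total occurrences of 'e': 2

2


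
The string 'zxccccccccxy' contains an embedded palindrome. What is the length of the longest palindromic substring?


Scanning 'zxccccccccxy' for palindromic substrings.
Substring at positions 1-10: 'xccccccccx'.
Check: reverse('xccccccccx') = 'xccccccccx' -> palindrome confirmed.
Neighbouring characters ('z' / 'y') break symmetry, so it cannot extend further.
No longer palindromic substring exists; longest length = 10

10


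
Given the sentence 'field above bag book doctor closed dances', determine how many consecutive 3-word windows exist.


Word trigrams from [7] words:
  Trigram 1: (field above bag)
  Trigram 2: (above bag book)
  Trigram 3: (bag book doctor)
  Trigram 4: (book doctor closed)
  Trigram 5: (doctor closed dances)
Total word trigrams: 7 - 2 = 5

5


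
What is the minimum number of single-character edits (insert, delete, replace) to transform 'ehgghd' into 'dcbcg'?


Building DP table for s1='ehgghd' (len 6) and s2='dcbcg' (len 5):
       d  c  b  c  g
    0  1  2  3  4  5
  e 1  1  2  3  4  5
  h 2  2  2  3  4  5
  g 3  3  3  3  4  4
  g 4  4  4  4  4  4
  h 5  5  5  5  5  5
  d 6  5  6  6  6  6
Edit distance = dp[6][5] = 6

6


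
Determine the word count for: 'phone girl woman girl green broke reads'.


Counting words by splitting on spaces:
  Word 1: 'phone'
  Word 2: 'girl'
  Word 3: 'woman'
  Word 4: 'girl'
  Word 5: 'green'
  Word 6: 'broke'
  Word 7: 'reads'
Total words: 7

7


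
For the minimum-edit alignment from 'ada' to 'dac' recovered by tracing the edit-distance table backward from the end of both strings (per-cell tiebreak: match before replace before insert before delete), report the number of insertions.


Edit distance = 2. Backtracking from cell (3, 3) with preference match > replace > insert > delete,
then listing the resulting alignment 'ada' -> 'dac' left to right:
  Step 1: delete 'a'
  Step 2: keep 'd'
  Step 3: keep 'a'
  Step 4: insert 'c' [insertion #1]
Total insertions: 1

1


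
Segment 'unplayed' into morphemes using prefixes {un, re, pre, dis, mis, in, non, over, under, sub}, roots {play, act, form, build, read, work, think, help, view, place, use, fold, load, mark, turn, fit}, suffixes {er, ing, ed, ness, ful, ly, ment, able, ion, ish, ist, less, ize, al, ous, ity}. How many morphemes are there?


Segmenting 'unplayed' against the inventory:
  'un' -> prefix (morpheme 1)
  'play' -> root (morpheme 2)
  'ed' -> suffix (morpheme 3)
Total morphemes: 3

3


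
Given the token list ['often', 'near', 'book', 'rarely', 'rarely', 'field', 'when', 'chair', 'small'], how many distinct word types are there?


Listing all tokens and tracking unique types:
  Token 1: 'often' -> NEW (unique so far: 1)
  Token 2: 'near' -> NEW (unique so far: 2)
  Token 3: 'book' -> NEW (unique so far: 3)
  Token 4: 'rarely' -> NEW (unique so far: 4)
  Token 5: 'rarely' -> duplicate (unique so far: 4)
  Token 6: 'field' -> NEW (unique so far: 5)
  Token 7: 'when' -> NEW (unique so far: 6)
  Token 8: 'chair' -> NEW (unique so far: 7)
  Token 9: 'small' -> NEW (unique so far: 8)
Unique types: ('book', 'chair', 'field', 'near', 'often', 'rarely', 'small', 'when')
Vocabulary size: 8

8


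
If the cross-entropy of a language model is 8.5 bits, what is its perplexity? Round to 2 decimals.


Perplexity formula: PP = 2^H
H = 8.5
PP = 2^8.5
Decompose: 2^8.5 = 2^8 * 2^0.5 = 2^8 * sqrt(2)
2^8 = 256, sqrt(2) ~ 1.4142136
PP ~ 256 * 1.4142136 = 362.0386816
Rounded to 2 decimals: 362.04

362.04


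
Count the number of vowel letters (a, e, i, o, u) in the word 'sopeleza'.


Scanning each character of 'sopeleza':
  Position 1: 's' -> consonant (running count: 0)
  Position 2: 'o' -> vowel (running count: 1)
  Position 3: 'p' -> consonant (running count: 1)
  Position 4: 'e' -> vowel (running count: 2)
  Position 5: 'l' -> consonant (running count: 2)
  Position 6: 'e' -> vowel (running count: 3)
  Position 7: 'z' -> consonant (running count: 3)
  Position 8: 'a' -> vowel (running count: 4)
Total vowels: 4

4


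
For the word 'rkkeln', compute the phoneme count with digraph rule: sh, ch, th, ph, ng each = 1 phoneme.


Parsing 'rkkeln' greedily, digraphs first:
  'r' -> consonant phoneme (phonemes so far: 1)
  'k' -> consonant phoneme (phonemes so far: 2)
  'k' -> consonant phoneme (phonemes so far: 3)
  'e' -> vowel phoneme (phonemes so far: 4)
  'l' -> consonant phoneme (phonemes so far: 5)
  'n' -> consonant phoneme (phonemes so far: 6)
Total phonemes: 6

6


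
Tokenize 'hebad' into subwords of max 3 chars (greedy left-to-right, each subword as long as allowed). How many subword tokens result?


'hebad' has 5 characters.
Chunking with max size 3:
  Chunk 1: 'heb' (positions 0-2)
  Chunk 2: 'ad' (positions 3-4)
Total chunks: ceil(5 / 3) = 2

2


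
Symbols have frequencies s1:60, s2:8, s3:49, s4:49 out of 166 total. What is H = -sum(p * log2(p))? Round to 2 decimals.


Computing entropy H = -sum(p_i * log2(p_i)):
  s1: p = 60/166 = 0.3614, -p*log2(p) = 0.5307
  s2: p = 8/166 = 0.0482, -p*log2(p) = 0.2108
  s3: p = 49/166 = 0.2952, -p*log2(p) = 0.5196
  s4: p = 49/166 = 0.2952, -p*log2(p) = 0.5196
H = sum of terms = 1.7807
Rounded to 2 decimals: 1.78

1.78


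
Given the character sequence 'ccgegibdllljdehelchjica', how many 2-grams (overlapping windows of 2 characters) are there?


String 'ccgegibdllljdehelchjica' has length L = 23.
Number of overlapping n-grams = L - n + 1
Substituting: 23 - 2 + 1 = 22

22


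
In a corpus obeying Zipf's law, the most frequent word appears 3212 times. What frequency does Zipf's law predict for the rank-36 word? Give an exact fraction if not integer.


Zipf's law: freq(rank) = f1 / rank
f1 = 3212, rank = 36
freq = 3212 / 36
GCD(3212, 36) = 4
Simplified: 803/9

803/9


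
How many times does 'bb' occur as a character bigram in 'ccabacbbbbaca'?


Scanning 'ccabacbbbbaca' for bigram 'bb':
  Position 0: 'cc' -> no
  Position 1: 'ca' -> no
  Position 2: 'ab' -> no
  Position 3: 'ba' -> no
  Position 4: 'ac' -> no
  Position 5: 'cb' -> no
  Position 6: 'bb' -> MATCH
  Position 7: 'bb' -> MATCH
  Position 8: 'bb' -> MATCH
  Position 9: 'ba' -> no
  Position 10: 'ac' -> no
  Position 11: 'ca' -> no
Total matches: 3

3


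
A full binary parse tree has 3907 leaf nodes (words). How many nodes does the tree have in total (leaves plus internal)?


Leaf nodes (terminals): 3907
Internal nodes = n - 1 = 3907 - 1 = 3906
Total = leaves + internal = 3907 + 3906 = 7813

7813


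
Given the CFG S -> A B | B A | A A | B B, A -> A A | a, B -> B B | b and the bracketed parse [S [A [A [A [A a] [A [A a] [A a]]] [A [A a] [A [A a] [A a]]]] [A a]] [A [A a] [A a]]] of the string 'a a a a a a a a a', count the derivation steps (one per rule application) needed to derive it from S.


Every bracketed nonterminal node [X ...] in the tree is produced by exactly one rule application.
Reading the tree off as a leftmost derivation:
  Step 1: S  =>  A A   (applied S -> A A)
  Step 2: A A  =>  A A A   (applied A -> A A)
  Step 3: A A A  =>  A A A A   (applied A -> A A)
  Step 4: A A A A  =>  A A A A A   (applied A -> A A)
  Step 5: A A A A A  =>  a A A A A   (applied A -> a)
  Step 6: a A A A A  =>  a A A A A A   (applied A -> A A)
  Step 7: a A A A A A  =>  a a A A A A   (applied A -> a)
  Step 8: a a A A A A  =>  a a a A A A   (applied A -> a)
  Step 9: a a a A A A  =>  a a a A A A A   (applied A -> A A)
  Step 10: a a a A A A A  =>  a a a a A A A   (applied A -> a)
  Step 11: a a a a A A A  =>  a a a a A A A A   (applied A -> A A)
  Step 12: a a a a A A A A  =>  a a a a a A A A   (applied A -> a)
  Step 13: a a a a a A A A  =>  a a a a a a A A   (applied A -> a)
  Step 14: a a a a a a A A  =>  a a a a a a a A   (applied A -> a)
  Step 15: a a a a a a a A  =>  a a a a a a a A A   (applied A -> A A)
  Step 16: a a a a a a a A A  =>  a a a a a a a a A   (applied A -> a)
  Step 17: a a a a a a a a A  =>  a a a a a a a a a   (applied A -> a)
Final yield: a a a a a a a a a
Total rewrite steps: 17

17


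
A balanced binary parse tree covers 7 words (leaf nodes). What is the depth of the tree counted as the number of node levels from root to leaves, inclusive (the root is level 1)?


In a balanced binary tree with n leaves the deepest leaf is ceil(log2(n)) edges below the root,
so counting node levels inclusive of root and leaves gives ceil(log2(n)) + 1 levels.
log2(7) = 2.8074
ceil(2.8074) = 3
levels = 3 + 1 = 4

4


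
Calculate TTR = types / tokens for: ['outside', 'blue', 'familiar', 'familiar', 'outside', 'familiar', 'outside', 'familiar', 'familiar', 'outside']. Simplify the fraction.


Tokens: 10
Unique types: ('blue', 'familiar', 'outside') = 3
TTR = 3/10
Already in lowest terms.

3/10


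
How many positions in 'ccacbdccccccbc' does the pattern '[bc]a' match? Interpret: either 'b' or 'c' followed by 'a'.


Pattern: [bc]a means either 'b' or 'c' followed by 'a'.
Scanning 'ccacbdccccccbc' position-by-position:
  Pos 0: window 'cc' -> no
  Pos 1: window 'ca' -> MATCH
  Pos 2: window 'ac' -> no
  Pos 3: window 'cb' -> no
  Pos 4: window 'bd' -> no
  Pos 5: window 'dc' -> no
  Pos 6: window 'cc' -> no
  Pos 7: window 'cc' -> no
  Pos 8: window 'cc' -> no
  Pos 9: window 'cc' -> no
  Pos 10: window 'cc' -> no
  Pos 11: window 'cb' -> no
  Pos 12: window 'bc' -> no
  Pos 13: window 'c' -> no
Total matches: 1

1


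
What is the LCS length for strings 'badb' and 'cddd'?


DP table for LCS of 'badb' and 'cddd':
       c  d  d  d
    0  0  0  0  0
  b 0  0  0  0  0
  a 0  0  0  0  0
  d 0  0  1  1  1
  b 0  0  1  1  1
LCS: 'd'
LCS length = 1

1
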